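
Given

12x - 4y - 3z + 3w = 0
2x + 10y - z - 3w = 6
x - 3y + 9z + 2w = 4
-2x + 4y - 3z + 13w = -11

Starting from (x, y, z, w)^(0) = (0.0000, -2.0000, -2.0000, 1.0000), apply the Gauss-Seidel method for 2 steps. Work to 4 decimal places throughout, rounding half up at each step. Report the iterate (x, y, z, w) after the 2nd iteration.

Iteration 1:
  x = (0 - (-4)·-2.0000 - (-3)·-2.0000 - (3)·1.0000) / (12) = -1.4167
  y = (6 - (2)·-1.4167 - (-1)·-2.0000 - (-3)·1.0000) / (10) = 0.9833
  z = (4 - (1)·-1.4167 - (-3)·0.9833 - (2)·1.0000) / (9) = 0.7074
  w = (-11 - (-2)·-1.4167 - (4)·0.9833 - (-3)·0.7074) / (13) = -1.2034
Iteration 2:
  x = (0 - (-4)·0.9833 - (-3)·0.7074 - (3)·-1.2034) / (12) = 0.8055
  y = (6 - (2)·0.8055 - (-1)·0.7074 - (-3)·-1.2034) / (10) = 0.1486
  z = (4 - (1)·0.8055 - (-3)·0.1486 - (2)·-1.2034) / (9) = 0.6719
  w = (-11 - (-2)·0.8055 - (4)·0.1486 - (-3)·0.6719) / (13) = -0.6129

(0.8055, 0.1486, 0.6719, -0.6129)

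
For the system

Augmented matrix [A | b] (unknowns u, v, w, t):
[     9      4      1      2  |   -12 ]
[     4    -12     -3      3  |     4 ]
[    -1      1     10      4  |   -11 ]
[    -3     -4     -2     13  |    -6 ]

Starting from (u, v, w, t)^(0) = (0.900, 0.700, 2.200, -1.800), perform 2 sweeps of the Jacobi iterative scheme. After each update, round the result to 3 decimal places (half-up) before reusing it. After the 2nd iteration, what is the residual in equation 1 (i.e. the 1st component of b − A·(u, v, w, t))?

2.391

Iteration 1:
  u = (-12 - (4)·0.700 - (1)·2.200 - (2)·-1.800) / (9) = -1.489
  v = (4 - (4)·0.900 - (-3)·2.200 - (3)·-1.800) / (-12) = -1.033
  w = (-11 - (-1)·0.900 - (1)·0.700 - (4)·-1.800) / (10) = -0.360
  t = (-6 - (-3)·0.900 - (-4)·0.700 - (-2)·2.200) / (13) = 0.300
Iteration 2:
  u = (-12 - (4)·-1.033 - (1)·-0.360 - (2)·0.300) / (9) = -0.901
  v = (4 - (4)·-1.489 - (-3)·-0.360 - (3)·0.300) / (-12) = -0.665
  w = (-11 - (-1)·-1.489 - (1)·-1.033 - (4)·0.300) / (10) = -1.266
  t = (-6 - (-3)·-1.489 - (-4)·-1.033 - (-2)·-0.360) / (13) = -1.178
Residual b − A·x = (2.391, -0.640, 6.136, 1.419)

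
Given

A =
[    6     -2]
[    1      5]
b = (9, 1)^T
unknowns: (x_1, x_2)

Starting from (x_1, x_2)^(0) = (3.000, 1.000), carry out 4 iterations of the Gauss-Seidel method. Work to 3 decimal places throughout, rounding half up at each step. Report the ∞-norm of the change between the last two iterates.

Iteration 1:
  x_1 = (9 - (-2)·1.000) / (6) = 1.833
  x_2 = (1 - (1)·1.833) / (5) = -0.167
Iteration 2:
  x_1 = (9 - (-2)·-0.167) / (6) = 1.444
  x_2 = (1 - (1)·1.444) / (5) = -0.089
Iteration 3:
  x_1 = (9 - (-2)·-0.089) / (6) = 1.470
  x_2 = (1 - (1)·1.470) / (5) = -0.094
Iteration 4:
  x_1 = (9 - (-2)·-0.094) / (6) = 1.469
  x_2 = (1 - (1)·1.469) / (5) = -0.094
Change: (-0.001, 0.000) → max |·| = 0.001

0.001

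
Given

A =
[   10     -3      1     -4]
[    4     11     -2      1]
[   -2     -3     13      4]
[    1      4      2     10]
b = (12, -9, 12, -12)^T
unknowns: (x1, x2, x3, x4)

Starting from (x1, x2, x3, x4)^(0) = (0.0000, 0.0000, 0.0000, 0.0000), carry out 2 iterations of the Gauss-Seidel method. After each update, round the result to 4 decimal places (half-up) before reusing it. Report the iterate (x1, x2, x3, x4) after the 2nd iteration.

(0.3491, -0.7071, 1.1157, -1.1752)

Iteration 1:
  x1 = (12 - (-3)·0.0000 - (1)·0.0000 - (-4)·0.0000) / (10) = 1.2000
  x2 = (-9 - (4)·1.2000 - (-2)·0.0000 - (1)·0.0000) / (11) = -1.2545
  x3 = (12 - (-2)·1.2000 - (-3)·-1.2545 - (4)·0.0000) / (13) = 0.8182
  x4 = (-12 - (1)·1.2000 - (4)·-1.2545 - (2)·0.8182) / (10) = -0.9818
Iteration 2:
  x1 = (12 - (-3)·-1.2545 - (1)·0.8182 - (-4)·-0.9818) / (10) = 0.3491
  x2 = (-9 - (4)·0.3491 - (-2)·0.8182 - (1)·-0.9818) / (11) = -0.7071
  x3 = (12 - (-2)·0.3491 - (-3)·-0.7071 - (4)·-0.9818) / (13) = 1.1157
  x4 = (-12 - (1)·0.3491 - (4)·-0.7071 - (2)·1.1157) / (10) = -1.1752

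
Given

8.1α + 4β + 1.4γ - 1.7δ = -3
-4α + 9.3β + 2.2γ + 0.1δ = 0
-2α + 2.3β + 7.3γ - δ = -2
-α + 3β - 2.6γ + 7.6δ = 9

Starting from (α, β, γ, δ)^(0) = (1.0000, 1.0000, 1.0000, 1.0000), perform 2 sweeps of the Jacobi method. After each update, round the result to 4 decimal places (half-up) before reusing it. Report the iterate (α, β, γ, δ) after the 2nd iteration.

(-0.1647, -0.3272, -0.3852, 0.9423)

Iteration 1:
  α = (-3 - (4)·1.0000 - (1.4)·1.0000 - (-1.7)·1.0000) / (8.1) = -0.8272
  β = (0 - (-4)·1.0000 - (2.2)·1.0000 - (0.1)·1.0000) / (9.3) = 0.1828
  γ = (-2 - (-2)·1.0000 - (2.3)·1.0000 - (-1)·1.0000) / (7.3) = -0.1781
  δ = (9 - (-1)·1.0000 - (3)·1.0000 - (-2.6)·1.0000) / (7.6) = 1.2632
Iteration 2:
  α = (-3 - (4)·0.1828 - (1.4)·-0.1781 - (-1.7)·1.2632) / (8.1) = -0.1647
  β = (0 - (-4)·-0.8272 - (2.2)·-0.1781 - (0.1)·1.2632) / (9.3) = -0.3272
  γ = (-2 - (-2)·-0.8272 - (2.3)·0.1828 - (-1)·1.2632) / (7.3) = -0.3852
  δ = (9 - (-1)·-0.8272 - (3)·0.1828 - (-2.6)·-0.1781) / (7.6) = 0.9423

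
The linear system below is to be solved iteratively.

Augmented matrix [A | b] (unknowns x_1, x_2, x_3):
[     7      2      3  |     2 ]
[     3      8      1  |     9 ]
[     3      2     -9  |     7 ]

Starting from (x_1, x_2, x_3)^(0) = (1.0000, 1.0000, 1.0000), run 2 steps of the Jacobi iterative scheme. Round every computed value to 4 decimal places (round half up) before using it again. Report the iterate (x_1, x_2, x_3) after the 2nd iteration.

(0.2024, 1.3135, -0.7818)

Iteration 1:
  x_1 = (2 - (2)·1.0000 - (3)·1.0000) / (7) = -0.4286
  x_2 = (9 - (3)·1.0000 - (1)·1.0000) / (8) = 0.6250
  x_3 = (7 - (3)·1.0000 - (2)·1.0000) / (-9) = -0.2222
Iteration 2:
  x_1 = (2 - (2)·0.6250 - (3)·-0.2222) / (7) = 0.2024
  x_2 = (9 - (3)·-0.4286 - (1)·-0.2222) / (8) = 1.3135
  x_3 = (7 - (3)·-0.4286 - (2)·0.6250) / (-9) = -0.7818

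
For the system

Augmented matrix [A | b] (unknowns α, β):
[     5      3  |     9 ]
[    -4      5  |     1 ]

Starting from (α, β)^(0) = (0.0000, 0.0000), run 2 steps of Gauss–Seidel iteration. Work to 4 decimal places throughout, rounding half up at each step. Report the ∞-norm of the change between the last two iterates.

Iteration 1:
  α = (9 - (3)·0.0000) / (5) = 1.8000
  β = (1 - (-4)·1.8000) / (5) = 1.6400
Iteration 2:
  α = (9 - (3)·1.6400) / (5) = 0.8160
  β = (1 - (-4)·0.8160) / (5) = 0.8528
Change: (-0.9840, -0.7872) → max |·| = 0.9840

0.9840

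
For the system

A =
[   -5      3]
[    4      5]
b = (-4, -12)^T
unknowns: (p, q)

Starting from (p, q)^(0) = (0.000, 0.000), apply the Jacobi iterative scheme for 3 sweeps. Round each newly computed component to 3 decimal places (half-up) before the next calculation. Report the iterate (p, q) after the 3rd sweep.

(-1.024, -1.888)

Iteration 1:
  p = (-4 - (3)·0.000) / (-5) = 0.800
  q = (-12 - (4)·0.000) / (5) = -2.400
Iteration 2:
  p = (-4 - (3)·-2.400) / (-5) = -0.640
  q = (-12 - (4)·0.800) / (5) = -3.040
Iteration 3:
  p = (-4 - (3)·-3.040) / (-5) = -1.024
  q = (-12 - (4)·-0.640) / (5) = -1.888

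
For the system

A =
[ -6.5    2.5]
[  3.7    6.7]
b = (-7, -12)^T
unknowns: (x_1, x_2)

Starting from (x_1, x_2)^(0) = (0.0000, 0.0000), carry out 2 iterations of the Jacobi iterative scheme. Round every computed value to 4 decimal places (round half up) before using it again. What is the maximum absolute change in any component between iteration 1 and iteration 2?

Iteration 1:
  x_1 = (-7 - (2.5)·0.0000) / (-6.5) = 1.0769
  x_2 = (-12 - (3.7)·0.0000) / (6.7) = -1.7910
Iteration 2:
  x_1 = (-7 - (2.5)·-1.7910) / (-6.5) = 0.3881
  x_2 = (-12 - (3.7)·1.0769) / (6.7) = -2.3858
Change: (-0.6888, -0.5948) → max |·| = 0.6888

0.6888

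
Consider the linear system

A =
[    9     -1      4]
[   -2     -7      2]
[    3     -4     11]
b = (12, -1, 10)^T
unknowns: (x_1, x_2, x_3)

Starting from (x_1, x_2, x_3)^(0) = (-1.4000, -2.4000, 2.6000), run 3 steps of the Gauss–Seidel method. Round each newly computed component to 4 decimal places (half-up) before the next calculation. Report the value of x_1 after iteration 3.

Iteration 1:
  x_1 = (12 - (-1)·-2.4000 - (4)·2.6000) / (9) = -0.0889
  x_2 = (-1 - (-2)·-0.0889 - (2)·2.6000) / (-7) = 0.9111
  x_3 = (10 - (3)·-0.0889 - (-4)·0.9111) / (11) = 1.2646
Iteration 2:
  x_1 = (12 - (-1)·0.9111 - (4)·1.2646) / (9) = 0.8725
  x_2 = (-1 - (-2)·0.8725 - (2)·1.2646) / (-7) = 0.2549
  x_3 = (10 - (3)·0.8725 - (-4)·0.2549) / (11) = 0.7638
Iteration 3:
  x_1 = (12 - (-1)·0.2549 - (4)·0.7638) / (9) = 1.0222
  x_2 = (-1 - (-2)·1.0222 - (2)·0.7638) / (-7) = 0.0690
  x_3 = (10 - (3)·1.0222 - (-4)·0.0690) / (11) = 0.6554

1.0222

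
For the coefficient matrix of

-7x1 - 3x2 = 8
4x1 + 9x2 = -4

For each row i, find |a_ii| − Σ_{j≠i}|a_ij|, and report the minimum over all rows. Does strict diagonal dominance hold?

row 1: |-7| − (3) = 4
row 2: |9| − (4) = 5
minimum over rows = 4 → strictly diagonally dominant (convergence guaranteed)

4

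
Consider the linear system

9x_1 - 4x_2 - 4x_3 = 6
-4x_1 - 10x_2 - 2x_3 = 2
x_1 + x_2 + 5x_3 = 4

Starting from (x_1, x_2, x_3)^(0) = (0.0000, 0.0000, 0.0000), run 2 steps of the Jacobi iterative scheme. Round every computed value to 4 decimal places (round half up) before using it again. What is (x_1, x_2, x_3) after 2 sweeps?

Iteration 1:
  x_1 = (6 - (-4)·0.0000 - (-4)·0.0000) / (9) = 0.6667
  x_2 = (2 - (-4)·0.0000 - (-2)·0.0000) / (-10) = -0.2000
  x_3 = (4 - (1)·0.0000 - (1)·0.0000) / (5) = 0.8000
Iteration 2:
  x_1 = (6 - (-4)·-0.2000 - (-4)·0.8000) / (9) = 0.9333
  x_2 = (2 - (-4)·0.6667 - (-2)·0.8000) / (-10) = -0.6267
  x_3 = (4 - (1)·0.6667 - (1)·-0.2000) / (5) = 0.7067

(0.9333, -0.6267, 0.7067)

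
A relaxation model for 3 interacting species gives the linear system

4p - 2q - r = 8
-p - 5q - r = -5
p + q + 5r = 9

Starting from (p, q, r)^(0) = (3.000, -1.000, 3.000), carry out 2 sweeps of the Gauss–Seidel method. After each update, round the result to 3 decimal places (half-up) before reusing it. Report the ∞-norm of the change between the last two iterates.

Iteration 1:
  p = (8 - (-2)·-1.000 - (-1)·3.000) / (4) = 2.250
  q = (-5 - (-1)·2.250 - (-1)·3.000) / (-5) = -0.050
  r = (9 - (1)·2.250 - (1)·-0.050) / (5) = 1.360
Iteration 2:
  p = (8 - (-2)·-0.050 - (-1)·1.360) / (4) = 2.315
  q = (-5 - (-1)·2.315 - (-1)·1.360) / (-5) = 0.265
  r = (9 - (1)·2.315 - (1)·0.265) / (5) = 1.284
Change: (0.065, 0.315, -0.076) → max |·| = 0.315

0.315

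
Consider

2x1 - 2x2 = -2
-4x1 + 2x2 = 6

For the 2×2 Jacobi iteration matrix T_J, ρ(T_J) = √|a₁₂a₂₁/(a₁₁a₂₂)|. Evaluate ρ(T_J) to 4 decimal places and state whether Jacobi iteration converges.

1.4142

a₁₂a₂₁/(a₁₁a₂₂) = (-2)·(-4) / ((2)·(2)) = 2.000000
ρ = √|2.000000| = √2.000000 = 1.4142
ρ > 1, so Jacobi diverges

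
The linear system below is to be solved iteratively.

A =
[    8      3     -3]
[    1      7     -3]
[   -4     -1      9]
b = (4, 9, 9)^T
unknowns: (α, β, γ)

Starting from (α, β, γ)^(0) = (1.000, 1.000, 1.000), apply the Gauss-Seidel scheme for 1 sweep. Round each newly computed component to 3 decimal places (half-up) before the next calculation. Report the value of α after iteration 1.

0.500

Iteration 1:
  α = (4 - (3)·1.000 - (-3)·1.000) / (8) = 0.500
  β = (9 - (1)·0.500 - (-3)·1.000) / (7) = 1.643
  γ = (9 - (-4)·0.500 - (-1)·1.643) / (9) = 1.405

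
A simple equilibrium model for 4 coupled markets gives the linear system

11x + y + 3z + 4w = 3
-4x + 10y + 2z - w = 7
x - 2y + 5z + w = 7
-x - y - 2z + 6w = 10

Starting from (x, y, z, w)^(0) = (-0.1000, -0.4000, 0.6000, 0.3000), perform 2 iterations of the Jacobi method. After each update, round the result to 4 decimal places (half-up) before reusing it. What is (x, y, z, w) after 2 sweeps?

Iteration 1:
  x = (3 - (1)·-0.4000 - (3)·0.6000 - (4)·0.3000) / (11) = 0.0364
  y = (7 - (-4)·-0.1000 - (2)·0.6000 - (-1)·0.3000) / (10) = 0.5700
  z = (7 - (1)·-0.1000 - (-2)·-0.4000 - (1)·0.3000) / (5) = 1.2000
  w = (10 - (-1)·-0.1000 - (-1)·-0.4000 - (-2)·0.6000) / (6) = 1.7833
Iteration 2:
  x = (3 - (1)·0.5700 - (3)·1.2000 - (4)·1.7833) / (11) = -0.7548
  y = (7 - (-4)·0.0364 - (2)·1.2000 - (-1)·1.7833) / (10) = 0.6529
  z = (7 - (1)·0.0364 - (-2)·0.5700 - (1)·1.7833) / (5) = 1.2641
  w = (10 - (-1)·0.0364 - (-1)·0.5700 - (-2)·1.2000) / (6) = 2.1677

(-0.7548, 0.6529, 1.2641, 2.1677)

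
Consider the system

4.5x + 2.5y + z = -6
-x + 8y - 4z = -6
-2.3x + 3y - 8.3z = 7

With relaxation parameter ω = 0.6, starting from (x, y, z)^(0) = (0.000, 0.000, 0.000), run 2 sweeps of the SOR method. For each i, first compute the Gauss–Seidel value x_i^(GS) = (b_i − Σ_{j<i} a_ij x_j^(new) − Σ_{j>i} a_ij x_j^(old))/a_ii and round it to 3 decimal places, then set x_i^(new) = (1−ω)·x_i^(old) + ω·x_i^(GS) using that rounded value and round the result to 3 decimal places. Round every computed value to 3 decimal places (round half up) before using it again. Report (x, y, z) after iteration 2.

(-0.885, -0.866, -0.740)

Iteration 1:
  x: GS value = (-6 - (2.5)·0.000 - (1)·0.000) / (4.5) = -1.333;  x ← (1−ω)·0.000 + ω·-1.333 = -0.800
  y: GS value = (-6 - (-1)·-0.800 - (-4)·0.000) / (8) = -0.850;  y ← (1−ω)·0.000 + ω·-0.850 = -0.510
  z: GS value = (7 - (-2.3)·-0.800 - (3)·-0.510) / (-8.3) = -0.806;  z ← (1−ω)·0.000 + ω·-0.806 = -0.484
Iteration 2:
  x: GS value = (-6 - (2.5)·-0.510 - (1)·-0.484) / (4.5) = -0.942;  x ← (1−ω)·-0.800 + ω·-0.942 = -0.885
  y: GS value = (-6 - (-1)·-0.885 - (-4)·-0.484) / (8) = -1.103;  y ← (1−ω)·-0.510 + ω·-1.103 = -0.866
  z: GS value = (7 - (-2.3)·-0.885 - (3)·-0.866) / (-8.3) = -0.911;  z ← (1−ω)·-0.484 + ω·-0.911 = -0.740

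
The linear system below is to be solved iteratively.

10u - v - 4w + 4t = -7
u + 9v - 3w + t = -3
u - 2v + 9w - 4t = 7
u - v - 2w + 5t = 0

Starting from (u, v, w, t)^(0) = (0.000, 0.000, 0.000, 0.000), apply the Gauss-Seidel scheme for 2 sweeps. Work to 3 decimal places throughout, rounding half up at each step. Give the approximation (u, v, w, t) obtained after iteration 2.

(-0.569, -0.049, 1.011, 0.508)

Iteration 1:
  u = (-7 - (-1)·0.000 - (-4)·0.000 - (4)·0.000) / (10) = -0.700
  v = (-3 - (1)·-0.700 - (-3)·0.000 - (1)·0.000) / (9) = -0.256
  w = (7 - (1)·-0.700 - (-2)·-0.256 - (-4)·0.000) / (9) = 0.799
  t = (0 - (1)·-0.700 - (-1)·-0.256 - (-2)·0.799) / (5) = 0.408
Iteration 2:
  u = (-7 - (-1)·-0.256 - (-4)·0.799 - (4)·0.408) / (10) = -0.569
  v = (-3 - (1)·-0.569 - (-3)·0.799 - (1)·0.408) / (9) = -0.049
  w = (7 - (1)·-0.569 - (-2)·-0.049 - (-4)·0.408) / (9) = 1.011
  t = (0 - (1)·-0.569 - (-1)·-0.049 - (-2)·1.011) / (5) = 0.508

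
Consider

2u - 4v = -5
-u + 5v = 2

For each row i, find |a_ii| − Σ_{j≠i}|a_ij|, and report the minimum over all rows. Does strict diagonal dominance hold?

-2

row 1: |2| − (4) = -2
row 2: |5| − (1) = 4
minimum over rows = -2 → not strictly diagonally dominant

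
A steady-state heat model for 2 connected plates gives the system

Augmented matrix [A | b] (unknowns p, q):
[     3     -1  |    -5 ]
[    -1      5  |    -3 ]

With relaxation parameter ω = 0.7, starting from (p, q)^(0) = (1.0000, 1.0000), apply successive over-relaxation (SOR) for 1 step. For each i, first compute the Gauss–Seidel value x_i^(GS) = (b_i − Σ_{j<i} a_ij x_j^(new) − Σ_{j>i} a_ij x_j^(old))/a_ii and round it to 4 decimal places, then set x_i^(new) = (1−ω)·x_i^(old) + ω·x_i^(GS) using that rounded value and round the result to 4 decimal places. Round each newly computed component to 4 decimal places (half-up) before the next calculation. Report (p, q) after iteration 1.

(-0.6333, -0.2087)

Iteration 1:
  p: GS value = (-5 - (-1)·1.0000) / (3) = -1.3333;  p ← (1−ω)·1.0000 + ω·-1.3333 = -0.6333
  q: GS value = (-3 - (-1)·-0.6333) / (5) = -0.7267;  q ← (1−ω)·1.0000 + ω·-0.7267 = -0.2087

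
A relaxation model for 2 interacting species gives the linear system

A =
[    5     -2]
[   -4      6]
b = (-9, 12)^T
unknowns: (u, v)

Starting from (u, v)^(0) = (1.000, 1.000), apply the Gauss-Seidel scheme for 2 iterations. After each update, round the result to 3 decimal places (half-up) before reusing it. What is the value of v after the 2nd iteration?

Iteration 1:
  u = (-9 - (-2)·1.000) / (5) = -1.400
  v = (12 - (-4)·-1.400) / (6) = 1.067
Iteration 2:
  u = (-9 - (-2)·1.067) / (5) = -1.373
  v = (12 - (-4)·-1.373) / (6) = 1.085

1.085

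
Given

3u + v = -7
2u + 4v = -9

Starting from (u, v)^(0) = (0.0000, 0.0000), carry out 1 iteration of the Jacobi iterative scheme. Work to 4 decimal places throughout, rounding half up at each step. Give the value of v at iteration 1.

Iteration 1:
  u = (-7 - (1)·0.0000) / (3) = -2.3333
  v = (-9 - (2)·0.0000) / (4) = -2.2500

-2.2500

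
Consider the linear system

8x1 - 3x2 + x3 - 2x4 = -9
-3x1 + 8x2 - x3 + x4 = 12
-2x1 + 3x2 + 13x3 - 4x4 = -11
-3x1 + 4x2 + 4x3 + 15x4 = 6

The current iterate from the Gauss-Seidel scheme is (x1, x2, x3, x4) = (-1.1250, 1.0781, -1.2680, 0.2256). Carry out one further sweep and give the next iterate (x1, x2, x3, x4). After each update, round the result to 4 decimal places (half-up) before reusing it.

(-0.5058, 1.1236, -1.1138, 0.2962)

One sweep:
  x1 = (-9 - (-3)·1.0781 - (1)·-1.2680 - (-2)·0.2256) / (8) = -0.5058
  x2 = (12 - (-3)·-0.5058 - (-1)·-1.2680 - (1)·0.2256) / (8) = 1.1236
  x3 = (-11 - (-2)·-0.5058 - (3)·1.1236 - (-4)·0.2256) / (13) = -1.1138
  x4 = (6 - (-3)·-0.5058 - (4)·1.1236 - (4)·-1.1138) / (15) = 0.2962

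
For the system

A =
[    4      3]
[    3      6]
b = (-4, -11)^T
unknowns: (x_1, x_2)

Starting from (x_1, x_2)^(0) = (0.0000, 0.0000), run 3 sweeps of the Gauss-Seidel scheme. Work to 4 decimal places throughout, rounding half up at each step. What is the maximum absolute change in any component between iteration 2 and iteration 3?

0.3750

Iteration 1:
  x_1 = (-4 - (3)·0.0000) / (4) = -1.0000
  x_2 = (-11 - (3)·-1.0000) / (6) = -1.3333
Iteration 2:
  x_1 = (-4 - (3)·-1.3333) / (4) = 0.0000
  x_2 = (-11 - (3)·0.0000) / (6) = -1.8333
Iteration 3:
  x_1 = (-4 - (3)·-1.8333) / (4) = 0.3750
  x_2 = (-11 - (3)·0.3750) / (6) = -2.0208
Change: (0.3750, -0.1875) → max |·| = 0.3750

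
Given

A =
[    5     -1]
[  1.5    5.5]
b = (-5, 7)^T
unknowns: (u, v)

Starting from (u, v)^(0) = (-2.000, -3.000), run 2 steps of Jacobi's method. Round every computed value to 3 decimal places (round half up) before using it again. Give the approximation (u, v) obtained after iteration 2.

(-0.636, 1.709)

Iteration 1:
  u = (-5 - (-1)·-3.000) / (5) = -1.600
  v = (7 - (1.5)·-2.000) / (5.5) = 1.818
Iteration 2:
  u = (-5 - (-1)·1.818) / (5) = -0.636
  v = (7 - (1.5)·-1.600) / (5.5) = 1.709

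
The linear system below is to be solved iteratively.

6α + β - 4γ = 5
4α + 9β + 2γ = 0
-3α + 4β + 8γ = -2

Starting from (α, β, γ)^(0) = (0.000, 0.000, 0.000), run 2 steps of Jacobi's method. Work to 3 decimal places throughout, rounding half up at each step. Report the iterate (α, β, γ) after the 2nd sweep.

Iteration 1:
  α = (5 - (1)·0.000 - (-4)·0.000) / (6) = 0.833
  β = (0 - (4)·0.000 - (2)·0.000) / (9) = 0.000
  γ = (-2 - (-3)·0.000 - (4)·0.000) / (8) = -0.250
Iteration 2:
  α = (5 - (1)·0.000 - (-4)·-0.250) / (6) = 0.667
  β = (0 - (4)·0.833 - (2)·-0.250) / (9) = -0.315
  γ = (-2 - (-3)·0.833 - (4)·0.000) / (8) = 0.062

(0.667, -0.315, 0.062)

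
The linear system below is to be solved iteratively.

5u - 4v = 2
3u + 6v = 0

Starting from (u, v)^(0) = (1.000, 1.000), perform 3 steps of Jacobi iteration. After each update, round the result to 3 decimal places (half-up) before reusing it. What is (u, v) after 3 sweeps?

Iteration 1:
  u = (2 - (-4)·1.000) / (5) = 1.200
  v = (0 - (3)·1.000) / (6) = -0.500
Iteration 2:
  u = (2 - (-4)·-0.500) / (5) = 0.000
  v = (0 - (3)·1.200) / (6) = -0.600
Iteration 3:
  u = (2 - (-4)·-0.600) / (5) = -0.080
  v = (0 - (3)·0.000) / (6) = 0.000

(-0.080, 0.000)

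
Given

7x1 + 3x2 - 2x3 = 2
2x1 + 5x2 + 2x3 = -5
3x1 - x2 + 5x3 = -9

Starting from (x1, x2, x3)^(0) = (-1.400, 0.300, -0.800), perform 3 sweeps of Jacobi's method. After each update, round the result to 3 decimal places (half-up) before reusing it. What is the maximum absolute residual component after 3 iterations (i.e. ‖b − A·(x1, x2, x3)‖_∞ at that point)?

Iteration 1:
  x1 = (2 - (3)·0.300 - (-2)·-0.800) / (7) = -0.071
  x2 = (-5 - (2)·-1.400 - (2)·-0.800) / (5) = -0.120
  x3 = (-9 - (3)·-1.400 - (-1)·0.300) / (5) = -0.900
Iteration 2:
  x1 = (2 - (3)·-0.120 - (-2)·-0.900) / (7) = 0.080
  x2 = (-5 - (2)·-0.071 - (2)·-0.900) / (5) = -0.612
  x3 = (-9 - (3)·-0.071 - (-1)·-0.120) / (5) = -1.781
Iteration 3:
  x1 = (2 - (3)·-0.612 - (-2)·-1.781) / (7) = 0.039
  x2 = (-5 - (2)·0.080 - (2)·-1.781) / (5) = -0.320
  x3 = (-9 - (3)·0.080 - (-1)·-0.612) / (5) = -1.970
Residual b − A·x = (-1.253, 0.462, 0.413); ∞-norm = 1.253

1.253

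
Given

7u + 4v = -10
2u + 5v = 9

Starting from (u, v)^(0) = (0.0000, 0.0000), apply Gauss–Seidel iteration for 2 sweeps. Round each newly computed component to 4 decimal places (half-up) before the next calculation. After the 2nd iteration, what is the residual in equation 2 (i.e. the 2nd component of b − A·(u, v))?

-0.0001

Iteration 1:
  u = (-10 - (4)·0.0000) / (7) = -1.4286
  v = (9 - (2)·-1.4286) / (5) = 2.3714
Iteration 2:
  u = (-10 - (4)·2.3714) / (7) = -2.7837
  v = (9 - (2)·-2.7837) / (5) = 2.9135
Residual b − A·x = (-2.1681, -0.0001)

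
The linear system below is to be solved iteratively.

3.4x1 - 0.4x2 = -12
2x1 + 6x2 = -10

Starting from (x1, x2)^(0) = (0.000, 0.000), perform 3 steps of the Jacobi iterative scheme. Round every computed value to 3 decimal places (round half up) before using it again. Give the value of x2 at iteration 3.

-0.425

Iteration 1:
  x1 = (-12 - (-0.4)·0.000) / (3.4) = -3.529
  x2 = (-10 - (2)·0.000) / (6) = -1.667
Iteration 2:
  x1 = (-12 - (-0.4)·-1.667) / (3.4) = -3.726
  x2 = (-10 - (2)·-3.529) / (6) = -0.490
Iteration 3:
  x1 = (-12 - (-0.4)·-0.490) / (3.4) = -3.587
  x2 = (-10 - (2)·-3.726) / (6) = -0.425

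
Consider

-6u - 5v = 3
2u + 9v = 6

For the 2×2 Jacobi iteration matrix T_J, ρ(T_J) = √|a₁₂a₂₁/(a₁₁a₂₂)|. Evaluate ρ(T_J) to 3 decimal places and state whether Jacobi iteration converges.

a₁₂a₂₁/(a₁₁a₂₂) = (-5)·(2) / ((-6)·(9)) = 0.185185
ρ = √|0.185185| = √0.185185 = 0.430
ρ < 1, so Jacobi converges

0.430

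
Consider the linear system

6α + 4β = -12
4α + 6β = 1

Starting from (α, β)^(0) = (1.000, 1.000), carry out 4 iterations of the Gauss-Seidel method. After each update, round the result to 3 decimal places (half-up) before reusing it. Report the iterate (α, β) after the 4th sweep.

(-3.701, 2.634)

Iteration 1:
  α = (-12 - (4)·1.000) / (6) = -2.667
  β = (1 - (4)·-2.667) / (6) = 1.945
Iteration 2:
  α = (-12 - (4)·1.945) / (6) = -3.297
  β = (1 - (4)·-3.297) / (6) = 2.365
Iteration 3:
  α = (-12 - (4)·2.365) / (6) = -3.577
  β = (1 - (4)·-3.577) / (6) = 2.551
Iteration 4:
  α = (-12 - (4)·2.551) / (6) = -3.701
  β = (1 - (4)·-3.701) / (6) = 2.634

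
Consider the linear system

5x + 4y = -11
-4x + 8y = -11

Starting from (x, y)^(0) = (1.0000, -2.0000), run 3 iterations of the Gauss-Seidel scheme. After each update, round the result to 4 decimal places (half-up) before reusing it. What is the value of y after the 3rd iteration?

-1.7530

Iteration 1:
  x = (-11 - (4)·-2.0000) / (5) = -0.6000
  y = (-11 - (-4)·-0.6000) / (8) = -1.6750
Iteration 2:
  x = (-11 - (4)·-1.6750) / (5) = -0.8600
  y = (-11 - (-4)·-0.8600) / (8) = -1.8050
Iteration 3:
  x = (-11 - (4)·-1.8050) / (5) = -0.7560
  y = (-11 - (-4)·-0.7560) / (8) = -1.7530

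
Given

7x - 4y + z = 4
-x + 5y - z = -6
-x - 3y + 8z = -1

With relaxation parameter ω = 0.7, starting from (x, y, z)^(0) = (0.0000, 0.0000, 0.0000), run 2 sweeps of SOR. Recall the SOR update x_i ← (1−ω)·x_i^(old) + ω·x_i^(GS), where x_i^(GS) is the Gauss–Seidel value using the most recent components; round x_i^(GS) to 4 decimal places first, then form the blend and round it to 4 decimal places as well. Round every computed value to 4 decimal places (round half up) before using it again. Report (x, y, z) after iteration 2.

(0.2322, -1.0788, -0.4278)

Iteration 1:
  x: GS value = (4 - (-4)·0.0000 - (1)·0.0000) / (7) = 0.5714;  x ← (1−ω)·0.0000 + ω·0.5714 = 0.4000
  y: GS value = (-6 - (-1)·0.4000 - (-1)·0.0000) / (5) = -1.1200;  y ← (1−ω)·0.0000 + ω·-1.1200 = -0.7840
  z: GS value = (-1 - (-1)·0.4000 - (-3)·-0.7840) / (8) = -0.3690;  z ← (1−ω)·0.0000 + ω·-0.3690 = -0.2583
Iteration 2:
  x: GS value = (4 - (-4)·-0.7840 - (1)·-0.2583) / (7) = 0.1603;  x ← (1−ω)·0.4000 + ω·0.1603 = 0.2322
  y: GS value = (-6 - (-1)·0.2322 - (-1)·-0.2583) / (5) = -1.2052;  y ← (1−ω)·-0.7840 + ω·-1.2052 = -1.0788
  z: GS value = (-1 - (-1)·0.2322 - (-3)·-1.0788) / (8) = -0.5005;  z ← (1−ω)·-0.2583 + ω·-0.5005 = -0.4278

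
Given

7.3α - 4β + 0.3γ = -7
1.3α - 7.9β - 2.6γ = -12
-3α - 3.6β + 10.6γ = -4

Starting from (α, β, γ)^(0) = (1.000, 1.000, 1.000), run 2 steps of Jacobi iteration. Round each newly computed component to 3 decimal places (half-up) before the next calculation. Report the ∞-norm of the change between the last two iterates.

Iteration 1:
  α = (-7 - (-4)·1.000 - (0.3)·1.000) / (7.3) = -0.452
  β = (-12 - (1.3)·1.000 - (-2.6)·1.000) / (-7.9) = 1.354
  γ = (-4 - (-3)·1.000 - (-3.6)·1.000) / (10.6) = 0.245
Iteration 2:
  α = (-7 - (-4)·1.354 - (0.3)·0.245) / (7.3) = -0.227
  β = (-12 - (1.3)·-0.452 - (-2.6)·0.245) / (-7.9) = 1.364
  γ = (-4 - (-3)·-0.452 - (-3.6)·1.354) / (10.6) = -0.045
Change: (0.225, 0.010, -0.290) → max |·| = 0.290

0.290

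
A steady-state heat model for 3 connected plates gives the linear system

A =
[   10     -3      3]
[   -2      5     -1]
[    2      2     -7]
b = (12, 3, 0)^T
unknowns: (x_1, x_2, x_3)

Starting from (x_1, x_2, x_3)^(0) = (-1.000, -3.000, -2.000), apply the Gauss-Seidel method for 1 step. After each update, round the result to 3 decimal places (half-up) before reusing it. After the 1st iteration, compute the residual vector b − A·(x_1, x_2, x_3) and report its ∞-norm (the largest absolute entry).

Iteration 1:
  x_1 = (12 - (-3)·-3.000 - (3)·-2.000) / (10) = 0.900
  x_2 = (3 - (-2)·0.900 - (-1)·-2.000) / (5) = 0.560
  x_3 = (0 - (2)·0.900 - (2)·0.560) / (-7) = 0.417
Residual b − A·x = (3.429, 2.417, -0.001); ∞-norm = 3.429

3.429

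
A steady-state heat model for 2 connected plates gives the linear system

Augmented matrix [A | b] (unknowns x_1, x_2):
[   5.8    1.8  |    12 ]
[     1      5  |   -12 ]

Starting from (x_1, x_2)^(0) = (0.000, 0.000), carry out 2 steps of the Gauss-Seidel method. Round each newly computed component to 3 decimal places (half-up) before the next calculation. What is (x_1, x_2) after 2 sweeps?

(2.942, -2.988)

Iteration 1:
  x_1 = (12 - (1.8)·0.000) / (5.8) = 2.069
  x_2 = (-12 - (1)·2.069) / (5) = -2.814
Iteration 2:
  x_1 = (12 - (1.8)·-2.814) / (5.8) = 2.942
  x_2 = (-12 - (1)·2.942) / (5) = -2.988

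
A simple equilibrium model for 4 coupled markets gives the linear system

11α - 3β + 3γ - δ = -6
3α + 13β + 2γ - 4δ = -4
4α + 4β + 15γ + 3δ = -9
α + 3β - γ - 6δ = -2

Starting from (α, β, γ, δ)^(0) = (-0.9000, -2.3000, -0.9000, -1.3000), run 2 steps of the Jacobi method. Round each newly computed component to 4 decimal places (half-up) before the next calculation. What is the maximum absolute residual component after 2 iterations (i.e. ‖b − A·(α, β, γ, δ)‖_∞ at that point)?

Iteration 1:
  α = (-6 - (-3)·-2.3000 - (3)·-0.9000 - (-1)·-1.3000) / (11) = -1.0455
  β = (-4 - (3)·-0.9000 - (2)·-0.9000 - (-4)·-1.3000) / (13) = -0.3615
  γ = (-9 - (4)·-0.9000 - (4)·-2.3000 - (3)·-1.3000) / (15) = 0.5133
  δ = (-2 - (1)·-0.9000 - (3)·-2.3000 - (-1)·-0.9000) / (-6) = -0.8167
Iteration 2:
  α = (-6 - (-3)·-0.3615 - (3)·0.5133 - (-1)·-0.8167) / (11) = -0.8583
  β = (-4 - (3)·-1.0455 - (2)·0.5133 - (-4)·-0.8167) / (13) = -0.3967
  γ = (-9 - (4)·-1.0455 - (4)·-0.3615 - (3)·-0.8167) / (15) = -0.0615
  δ = (-2 - (1)·-1.0455 - (3)·-0.3615 - (-1)·0.5133) / (-6) = -0.1072
Residual b − A·x = (2.3285, 3.4262, -2.7359, -0.6563); ∞-norm = 3.4262

3.4262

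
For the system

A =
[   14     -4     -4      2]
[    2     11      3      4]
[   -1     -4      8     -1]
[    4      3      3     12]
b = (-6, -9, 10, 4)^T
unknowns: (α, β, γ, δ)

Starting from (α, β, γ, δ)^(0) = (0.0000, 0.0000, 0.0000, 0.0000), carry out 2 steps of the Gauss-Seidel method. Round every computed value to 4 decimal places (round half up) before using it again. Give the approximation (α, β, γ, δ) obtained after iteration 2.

Iteration 1:
  α = (-6 - (-4)·0.0000 - (-4)·0.0000 - (2)·0.0000) / (14) = -0.4286
  β = (-9 - (2)·-0.4286 - (3)·0.0000 - (4)·0.0000) / (11) = -0.7403
  γ = (10 - (-1)·-0.4286 - (-4)·-0.7403 - (-1)·0.0000) / (8) = 0.8263
  δ = (4 - (4)·-0.4286 - (3)·-0.7403 - (3)·0.8263) / (12) = 0.4547
Iteration 2:
  α = (-6 - (-4)·-0.7403 - (-4)·0.8263 - (2)·0.4547) / (14) = -0.4690
  β = (-9 - (2)·-0.4690 - (3)·0.8263 - (4)·0.4547) / (11) = -1.1236
  γ = (10 - (-1)·-0.4690 - (-4)·-1.1236 - (-1)·0.4547) / (8) = 0.6864
  δ = (4 - (4)·-0.4690 - (3)·-1.1236 - (3)·0.6864) / (12) = 0.5990

(-0.4690, -1.1236, 0.6864, 0.5990)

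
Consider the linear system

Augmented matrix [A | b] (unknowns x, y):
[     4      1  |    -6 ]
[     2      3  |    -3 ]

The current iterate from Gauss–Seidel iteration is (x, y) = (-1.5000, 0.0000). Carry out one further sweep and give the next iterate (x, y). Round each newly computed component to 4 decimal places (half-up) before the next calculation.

(-1.5000, 0.0000)

One sweep:
  x = (-6 - (1)·0.0000) / (4) = -1.5000
  y = (-3 - (2)·-1.5000) / (3) = 0.0000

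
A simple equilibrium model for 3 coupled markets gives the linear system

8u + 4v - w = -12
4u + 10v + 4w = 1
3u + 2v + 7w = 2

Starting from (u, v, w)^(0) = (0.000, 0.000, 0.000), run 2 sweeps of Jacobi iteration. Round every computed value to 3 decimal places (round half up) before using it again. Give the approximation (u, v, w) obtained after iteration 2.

(-1.514, 0.586, 0.900)

Iteration 1:
  u = (-12 - (4)·0.000 - (-1)·0.000) / (8) = -1.500
  v = (1 - (4)·0.000 - (4)·0.000) / (10) = 0.100
  w = (2 - (3)·0.000 - (2)·0.000) / (7) = 0.286
Iteration 2:
  u = (-12 - (4)·0.100 - (-1)·0.286) / (8) = -1.514
  v = (1 - (4)·-1.500 - (4)·0.286) / (10) = 0.586
  w = (2 - (3)·-1.500 - (2)·0.100) / (7) = 0.900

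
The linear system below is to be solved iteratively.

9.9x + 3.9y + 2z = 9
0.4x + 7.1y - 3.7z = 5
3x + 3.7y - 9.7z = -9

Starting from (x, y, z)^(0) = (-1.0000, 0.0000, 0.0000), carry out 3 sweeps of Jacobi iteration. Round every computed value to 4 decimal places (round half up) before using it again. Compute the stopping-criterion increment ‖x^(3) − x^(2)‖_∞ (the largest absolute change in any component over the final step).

0.4828

Iteration 1:
  x = (9 - (3.9)·0.0000 - (2)·0.0000) / (9.9) = 0.9091
  y = (5 - (0.4)·-1.0000 - (-3.7)·0.0000) / (7.1) = 0.7606
  z = (-9 - (3)·-1.0000 - (3.7)·0.0000) / (-9.7) = 0.6186
Iteration 2:
  x = (9 - (3.9)·0.7606 - (2)·0.6186) / (9.9) = 0.4845
  y = (5 - (0.4)·0.9091 - (-3.7)·0.6186) / (7.1) = 0.9754
  z = (-9 - (3)·0.9091 - (3.7)·0.7606) / (-9.7) = 1.4991
Iteration 3:
  x = (9 - (3.9)·0.9754 - (2)·1.4991) / (9.9) = 0.2220
  y = (5 - (0.4)·0.4845 - (-3.7)·1.4991) / (7.1) = 1.4582
  z = (-9 - (3)·0.4845 - (3.7)·0.9754) / (-9.7) = 1.4497
Change: (-0.2625, 0.4828, -0.0494) → max |·| = 0.4828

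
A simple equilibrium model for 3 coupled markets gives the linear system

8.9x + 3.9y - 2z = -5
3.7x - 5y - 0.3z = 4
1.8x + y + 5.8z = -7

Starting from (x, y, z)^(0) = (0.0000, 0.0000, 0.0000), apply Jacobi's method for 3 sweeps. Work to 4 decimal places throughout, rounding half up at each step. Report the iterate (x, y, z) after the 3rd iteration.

(-0.2618, -1.1033, -0.8601)

Iteration 1:
  x = (-5 - (3.9)·0.0000 - (-2)·0.0000) / (8.9) = -0.5618
  y = (4 - (3.7)·0.0000 - (-0.3)·0.0000) / (-5) = -0.8000
  z = (-7 - (1.8)·0.0000 - (1)·0.0000) / (5.8) = -1.2069
Iteration 2:
  x = (-5 - (3.9)·-0.8000 - (-2)·-1.2069) / (8.9) = -0.4824
  y = (4 - (3.7)·-0.5618 - (-0.3)·-1.2069) / (-5) = -1.1433
  z = (-7 - (1.8)·-0.5618 - (1)·-0.8000) / (5.8) = -0.8946
Iteration 3:
  x = (-5 - (3.9)·-1.1433 - (-2)·-0.8946) / (8.9) = -0.2618
  y = (4 - (3.7)·-0.4824 - (-0.3)·-0.8946) / (-5) = -1.1033
  z = (-7 - (1.8)·-0.4824 - (1)·-1.1433) / (5.8) = -0.8601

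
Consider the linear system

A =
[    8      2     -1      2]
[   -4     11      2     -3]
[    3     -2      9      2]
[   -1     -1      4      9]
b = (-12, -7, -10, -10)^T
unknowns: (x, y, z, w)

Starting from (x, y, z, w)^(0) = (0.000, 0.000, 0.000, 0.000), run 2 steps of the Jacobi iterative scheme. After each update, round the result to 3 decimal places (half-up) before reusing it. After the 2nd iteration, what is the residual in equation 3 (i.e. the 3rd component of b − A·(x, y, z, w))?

-2.696

Iteration 1:
  x = (-12 - (2)·0.000 - (-1)·0.000 - (2)·0.000) / (8) = -1.500
  y = (-7 - (-4)·0.000 - (2)·0.000 - (-3)·0.000) / (11) = -0.636
  z = (-10 - (3)·0.000 - (-2)·0.000 - (2)·0.000) / (9) = -1.111
  w = (-10 - (-1)·0.000 - (-1)·0.000 - (4)·0.000) / (9) = -1.111
Iteration 2:
  x = (-12 - (2)·-0.636 - (-1)·-1.111 - (2)·-1.111) / (8) = -1.202
  y = (-7 - (-4)·-1.500 - (2)·-1.111 - (-3)·-1.111) / (11) = -1.283
  z = (-10 - (3)·-1.500 - (-2)·-0.636 - (2)·-1.111) / (9) = -0.506
  w = (-10 - (-1)·-1.500 - (-1)·-0.636 - (4)·-1.111) / (9) = -0.855
Residual b − A·x = (1.386, 0.752, -2.696, -2.766)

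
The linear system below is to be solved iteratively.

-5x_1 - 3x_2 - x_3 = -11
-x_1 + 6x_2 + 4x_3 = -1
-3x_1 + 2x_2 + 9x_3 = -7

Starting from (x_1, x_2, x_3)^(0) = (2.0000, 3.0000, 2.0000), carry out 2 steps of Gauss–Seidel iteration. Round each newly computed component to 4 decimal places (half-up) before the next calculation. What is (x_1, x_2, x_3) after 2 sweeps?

Iteration 1:
  x_1 = (-11 - (-3)·3.0000 - (-1)·2.0000) / (-5) = 0.0000
  x_2 = (-1 - (-1)·0.0000 - (4)·2.0000) / (6) = -1.5000
  x_3 = (-7 - (-3)·0.0000 - (2)·-1.5000) / (9) = -0.4444
Iteration 2:
  x_1 = (-11 - (-3)·-1.5000 - (-1)·-0.4444) / (-5) = 3.1889
  x_2 = (-1 - (-1)·3.1889 - (4)·-0.4444) / (6) = 0.6611
  x_3 = (-7 - (-3)·3.1889 - (2)·0.6611) / (9) = 0.1383

(3.1889, 0.6611, 0.1383)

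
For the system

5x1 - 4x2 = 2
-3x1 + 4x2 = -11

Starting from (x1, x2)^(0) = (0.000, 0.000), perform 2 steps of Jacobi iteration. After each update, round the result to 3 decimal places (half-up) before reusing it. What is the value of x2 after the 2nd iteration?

Iteration 1:
  x1 = (2 - (-4)·0.000) / (5) = 0.400
  x2 = (-11 - (-3)·0.000) / (4) = -2.750
Iteration 2:
  x1 = (2 - (-4)·-2.750) / (5) = -1.800
  x2 = (-11 - (-3)·0.400) / (4) = -2.450

-2.450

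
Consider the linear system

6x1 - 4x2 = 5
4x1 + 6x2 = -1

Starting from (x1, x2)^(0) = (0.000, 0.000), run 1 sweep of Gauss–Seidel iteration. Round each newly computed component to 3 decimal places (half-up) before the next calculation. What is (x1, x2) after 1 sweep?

Iteration 1:
  x1 = (5 - (-4)·0.000) / (6) = 0.833
  x2 = (-1 - (4)·0.833) / (6) = -0.722

(0.833, -0.722)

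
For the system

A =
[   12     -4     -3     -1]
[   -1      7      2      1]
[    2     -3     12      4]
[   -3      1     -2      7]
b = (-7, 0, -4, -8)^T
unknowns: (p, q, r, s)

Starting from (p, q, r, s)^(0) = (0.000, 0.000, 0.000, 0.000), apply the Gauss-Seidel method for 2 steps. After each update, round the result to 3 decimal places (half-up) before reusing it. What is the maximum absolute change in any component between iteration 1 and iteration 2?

Iteration 1:
  p = (-7 - (-4)·0.000 - (-3)·0.000 - (-1)·0.000) / (12) = -0.583
  q = (0 - (-1)·-0.583 - (2)·0.000 - (1)·0.000) / (7) = -0.083
  r = (-4 - (2)·-0.583 - (-3)·-0.083 - (4)·0.000) / (12) = -0.257
  s = (-8 - (-3)·-0.583 - (1)·-0.083 - (-2)·-0.257) / (7) = -1.454
Iteration 2:
  p = (-7 - (-4)·-0.083 - (-3)·-0.257 - (-1)·-1.454) / (12) = -0.796
  q = (0 - (-1)·-0.796 - (2)·-0.257 - (1)·-1.454) / (7) = 0.167
  r = (-4 - (2)·-0.796 - (-3)·0.167 - (4)·-1.454) / (12) = 0.326
  s = (-8 - (-3)·-0.796 - (1)·0.167 - (-2)·0.326) / (7) = -1.415
Change: (-0.213, 0.250, 0.583, 0.039) → max |·| = 0.583

0.583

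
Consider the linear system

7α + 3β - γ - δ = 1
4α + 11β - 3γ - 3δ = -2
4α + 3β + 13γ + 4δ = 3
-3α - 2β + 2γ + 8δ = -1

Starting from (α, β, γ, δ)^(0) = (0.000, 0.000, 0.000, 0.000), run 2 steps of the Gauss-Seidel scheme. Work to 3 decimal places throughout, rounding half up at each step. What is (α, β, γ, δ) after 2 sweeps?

Iteration 1:
  α = (1 - (3)·0.000 - (-1)·0.000 - (-1)·0.000) / (7) = 0.143
  β = (-2 - (4)·0.143 - (-3)·0.000 - (-3)·0.000) / (11) = -0.234
  γ = (3 - (4)·0.143 - (3)·-0.234 - (4)·0.000) / (13) = 0.241
  δ = (-1 - (-3)·0.143 - (-2)·-0.234 - (2)·0.241) / (8) = -0.190
Iteration 2:
  α = (1 - (3)·-0.234 - (-1)·0.241 - (-1)·-0.190) / (7) = 0.250
  β = (-2 - (4)·0.250 - (-3)·0.241 - (-3)·-0.190) / (11) = -0.259
  γ = (3 - (4)·0.250 - (3)·-0.259 - (4)·-0.190) / (13) = 0.272
  δ = (-1 - (-3)·0.250 - (-2)·-0.259 - (2)·0.272) / (8) = -0.164

(0.250, -0.259, 0.272, -0.164)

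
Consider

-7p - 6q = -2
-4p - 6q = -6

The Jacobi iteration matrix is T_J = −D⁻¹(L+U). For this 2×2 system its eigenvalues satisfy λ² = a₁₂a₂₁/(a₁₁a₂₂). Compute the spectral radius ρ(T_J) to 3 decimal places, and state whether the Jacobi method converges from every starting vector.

0.756

a₁₂a₂₁/(a₁₁a₂₂) = (-6)·(-4) / ((-7)·(-6)) = 0.571429
ρ = √|0.571429| = √0.571429 = 0.756
ρ < 1, so Jacobi converges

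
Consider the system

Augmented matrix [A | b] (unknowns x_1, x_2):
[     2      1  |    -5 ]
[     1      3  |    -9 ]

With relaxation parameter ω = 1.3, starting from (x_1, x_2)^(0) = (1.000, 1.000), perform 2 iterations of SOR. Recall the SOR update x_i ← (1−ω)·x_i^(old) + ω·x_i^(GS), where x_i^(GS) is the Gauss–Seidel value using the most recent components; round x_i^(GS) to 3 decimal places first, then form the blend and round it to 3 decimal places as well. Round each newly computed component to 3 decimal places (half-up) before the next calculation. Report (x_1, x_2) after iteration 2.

(-0.443, -2.994)

Iteration 1:
  x_1: GS value = (-5 - (1)·1.000) / (2) = -3.000;  x_1 ← (1−ω)·1.000 + ω·-3.000 = -4.200
  x_2: GS value = (-9 - (1)·-4.200) / (3) = -1.600;  x_2 ← (1−ω)·1.000 + ω·-1.600 = -2.380
Iteration 2:
  x_1: GS value = (-5 - (1)·-2.380) / (2) = -1.310;  x_1 ← (1−ω)·-4.200 + ω·-1.310 = -0.443
  x_2: GS value = (-9 - (1)·-0.443) / (3) = -2.852;  x_2 ← (1−ω)·-2.380 + ω·-2.852 = -2.994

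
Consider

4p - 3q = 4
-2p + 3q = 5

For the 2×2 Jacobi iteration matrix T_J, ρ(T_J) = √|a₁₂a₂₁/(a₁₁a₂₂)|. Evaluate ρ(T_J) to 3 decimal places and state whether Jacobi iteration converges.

a₁₂a₂₁/(a₁₁a₂₂) = (-3)·(-2) / ((4)·(3)) = 0.500000
ρ = √|0.500000| = √0.500000 = 0.707
ρ < 1, so Jacobi converges

0.707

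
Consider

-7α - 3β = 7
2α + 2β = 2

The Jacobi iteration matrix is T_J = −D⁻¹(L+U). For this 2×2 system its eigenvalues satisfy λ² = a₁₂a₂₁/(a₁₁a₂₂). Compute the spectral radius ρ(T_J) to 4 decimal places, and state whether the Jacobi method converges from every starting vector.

a₁₂a₂₁/(a₁₁a₂₂) = (-3)·(2) / ((-7)·(2)) = 0.428571
ρ = √|0.428571| = √0.428571 = 0.6547
ρ < 1, so Jacobi converges

0.6547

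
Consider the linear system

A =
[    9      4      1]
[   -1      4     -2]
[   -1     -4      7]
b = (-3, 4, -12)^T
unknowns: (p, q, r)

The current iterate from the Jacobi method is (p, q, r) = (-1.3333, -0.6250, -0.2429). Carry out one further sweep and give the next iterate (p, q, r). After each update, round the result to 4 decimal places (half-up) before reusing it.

One sweep:
  p = (-3 - (4)·-0.6250 - (1)·-0.2429) / (9) = -0.0286
  q = (4 - (-1)·-1.3333 - (-2)·-0.2429) / (4) = 0.5452
  r = (-12 - (-1)·-1.3333 - (-4)·-0.6250) / (7) = -2.2619

(-0.0286, 0.5452, -2.2619)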